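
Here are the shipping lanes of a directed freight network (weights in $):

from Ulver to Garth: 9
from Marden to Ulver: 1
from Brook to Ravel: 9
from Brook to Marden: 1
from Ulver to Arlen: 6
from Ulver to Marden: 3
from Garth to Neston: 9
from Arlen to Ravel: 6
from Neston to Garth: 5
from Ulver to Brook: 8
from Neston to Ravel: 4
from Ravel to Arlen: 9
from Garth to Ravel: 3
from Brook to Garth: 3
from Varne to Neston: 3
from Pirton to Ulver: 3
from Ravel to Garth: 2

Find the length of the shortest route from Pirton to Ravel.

$15

Shortest distances from Pirton:
Pirton: 0
Ulver: 3  (via Pirton)
Marden: 6  (via Ulver)
Arlen: 9  (via Ulver)
Brook: 11  (via Ulver)
Garth: 12  (via Ulver)
Ravel: 15  (via Arlen)
Shortest route: Pirton–Ulver–Arlen–Ravel = $15.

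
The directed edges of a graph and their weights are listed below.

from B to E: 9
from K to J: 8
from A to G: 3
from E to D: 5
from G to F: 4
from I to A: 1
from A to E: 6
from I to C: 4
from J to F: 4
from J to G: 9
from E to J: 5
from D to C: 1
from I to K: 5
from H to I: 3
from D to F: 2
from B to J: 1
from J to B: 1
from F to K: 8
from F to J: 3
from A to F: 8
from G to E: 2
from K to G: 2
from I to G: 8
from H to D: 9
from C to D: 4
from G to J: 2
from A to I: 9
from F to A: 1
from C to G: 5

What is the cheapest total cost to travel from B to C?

Candidate routes:
B → J → F → A → E → D → C: 1+4+1+6+5+1 = 18
B → J → F → A → G → E → D → C: 1+4+1+3+2+5+1 = 17
B → E → D → C: 9+5+1 = 15
The minimum is 15 via B → E → D → C.

15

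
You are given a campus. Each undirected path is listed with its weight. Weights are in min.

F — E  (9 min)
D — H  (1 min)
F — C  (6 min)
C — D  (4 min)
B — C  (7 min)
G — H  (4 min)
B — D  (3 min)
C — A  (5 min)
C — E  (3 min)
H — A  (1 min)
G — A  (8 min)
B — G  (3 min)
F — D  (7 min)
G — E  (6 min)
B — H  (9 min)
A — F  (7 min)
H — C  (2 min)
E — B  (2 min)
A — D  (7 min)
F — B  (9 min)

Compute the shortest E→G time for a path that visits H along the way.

9 min

Best E to H: E → C → H costing 5
Shortest H→G: H → G = 4
Total via H: 5 + 4 = 9 min.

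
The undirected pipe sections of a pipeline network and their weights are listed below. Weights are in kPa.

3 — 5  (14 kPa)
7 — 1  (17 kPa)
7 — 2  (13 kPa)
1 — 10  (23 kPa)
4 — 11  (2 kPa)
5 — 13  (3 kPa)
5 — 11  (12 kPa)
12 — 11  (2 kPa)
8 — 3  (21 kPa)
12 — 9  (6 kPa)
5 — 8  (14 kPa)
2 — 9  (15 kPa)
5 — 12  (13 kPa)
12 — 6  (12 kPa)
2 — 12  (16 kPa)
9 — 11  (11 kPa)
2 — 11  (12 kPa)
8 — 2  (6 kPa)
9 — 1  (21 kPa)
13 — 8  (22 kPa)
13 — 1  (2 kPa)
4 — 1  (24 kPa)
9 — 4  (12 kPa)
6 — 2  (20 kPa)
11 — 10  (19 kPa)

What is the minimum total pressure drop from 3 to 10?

Candidate routes:
3 → 5 → 13 → 1 → 10: 14+3+2+23 = 42
3 → 5 → 11 → 10: 14+12+19 = 45
3 → 8 → 2 → 11 → 10: 21+6+12+19 = 58
3 → 5 → 12 → 11 → 10: 14+13+2+19 = 48
Cheapest is 3 → 5 → 13 → 1 → 10 at 42 kPa.

42 kPa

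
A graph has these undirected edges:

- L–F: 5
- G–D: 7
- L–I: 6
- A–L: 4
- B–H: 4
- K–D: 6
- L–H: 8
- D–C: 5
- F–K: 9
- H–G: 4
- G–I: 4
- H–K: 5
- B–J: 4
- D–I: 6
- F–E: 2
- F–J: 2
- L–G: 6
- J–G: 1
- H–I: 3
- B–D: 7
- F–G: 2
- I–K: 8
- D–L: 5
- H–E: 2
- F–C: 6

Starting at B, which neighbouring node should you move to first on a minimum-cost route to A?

J

Enumerating some paths:
B–H–L–A: 4+8+4 = 16
B–J–G–L–A: 4+1+6+4 = 15
B–J–G–F–L–A: 4+1+2+5+4 = 16
The minimum is 15 via B–J–G–L–A.
So from B the first move is to J.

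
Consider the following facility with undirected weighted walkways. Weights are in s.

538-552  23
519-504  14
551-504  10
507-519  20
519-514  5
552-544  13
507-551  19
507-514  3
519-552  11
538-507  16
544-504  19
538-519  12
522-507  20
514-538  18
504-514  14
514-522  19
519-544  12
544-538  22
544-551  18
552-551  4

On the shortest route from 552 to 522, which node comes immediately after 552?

519

Enumerating some paths:
552–519–514–522: 11+5+19 = 35
552–519–514–507–522: 11+5+3+20 = 39
552–551–507–522: 4+19+20 = 43
552–551–507–514–522: 4+19+3+19 = 45
The minimum is 35 s via 552–519–514–522.
So from 552 the first move is to 519.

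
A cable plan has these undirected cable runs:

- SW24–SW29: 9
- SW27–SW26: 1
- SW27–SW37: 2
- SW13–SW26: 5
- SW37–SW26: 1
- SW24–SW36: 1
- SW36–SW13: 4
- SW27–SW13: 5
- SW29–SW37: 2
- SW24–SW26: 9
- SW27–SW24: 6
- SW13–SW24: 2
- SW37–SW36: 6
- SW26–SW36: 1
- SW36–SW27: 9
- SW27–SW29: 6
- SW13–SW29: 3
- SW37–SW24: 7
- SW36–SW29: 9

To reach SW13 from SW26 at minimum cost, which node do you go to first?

Candidate routes:
SW26–SW13: 5 = 5
SW26–SW36–SW24–SW13: 1+1+2 = 4
SW26–SW27–SW13: 1+5 = 6
SW26–SW36–SW13: 1+4 = 5
The minimum is 4 via SW26–SW36–SW24–SW13.
So from SW26 the first move is to SW36.

SW36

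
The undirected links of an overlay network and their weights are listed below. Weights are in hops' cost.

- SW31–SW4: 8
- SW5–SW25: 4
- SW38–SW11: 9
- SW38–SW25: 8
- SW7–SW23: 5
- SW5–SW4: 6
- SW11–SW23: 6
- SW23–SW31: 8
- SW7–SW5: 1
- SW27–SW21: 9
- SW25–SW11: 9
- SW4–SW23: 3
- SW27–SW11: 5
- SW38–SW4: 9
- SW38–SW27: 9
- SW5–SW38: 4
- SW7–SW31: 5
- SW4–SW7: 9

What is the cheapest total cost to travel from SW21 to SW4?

23 hops' cost

Shortest distances from SW21:
SW21: 0
SW27: 9  (via SW21)
SW11: 14  (via SW27)
SW38: 18  (via SW27)
SW23: 20  (via SW11)
SW5: 22  (via SW38)
SW25: 23  (via SW11)
SW7: 23  (via SW5)
SW4: 23  (via SW23)
Shortest route: SW21 → SW27 → SW11 → SW23 → SW4 = 23 hops' cost.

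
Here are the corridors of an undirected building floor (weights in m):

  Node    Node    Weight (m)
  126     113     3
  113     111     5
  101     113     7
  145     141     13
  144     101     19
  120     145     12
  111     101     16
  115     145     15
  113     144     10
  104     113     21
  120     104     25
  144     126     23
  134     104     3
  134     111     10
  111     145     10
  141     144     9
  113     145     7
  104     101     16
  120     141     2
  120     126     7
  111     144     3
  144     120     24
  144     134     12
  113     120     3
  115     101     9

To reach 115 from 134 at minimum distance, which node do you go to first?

104

Compare a few routes:
134 - 111 - 113 - 101 - 115: 10+5+7+9 = 31
134 - 111 - 101 - 115: 10+16+9 = 35
134 - 104 - 101 - 115: 3+16+9 = 28
134 - 111 - 145 - 115: 10+10+15 = 35
The minimum is 28 m via 134 - 104 - 101 - 115.
So from 134 the first move is to 104.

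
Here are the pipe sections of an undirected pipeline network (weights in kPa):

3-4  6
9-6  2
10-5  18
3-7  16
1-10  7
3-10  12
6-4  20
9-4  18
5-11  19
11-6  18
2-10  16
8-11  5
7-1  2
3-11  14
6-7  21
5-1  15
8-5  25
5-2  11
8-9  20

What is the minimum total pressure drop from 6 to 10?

30 kPa

Compare a few routes:
6–9–4–3–10: 2+18+6+12 = 38
6–7–1–10: 21+2+7 = 30
The minimum is 30 kPa via 6–7–1–10.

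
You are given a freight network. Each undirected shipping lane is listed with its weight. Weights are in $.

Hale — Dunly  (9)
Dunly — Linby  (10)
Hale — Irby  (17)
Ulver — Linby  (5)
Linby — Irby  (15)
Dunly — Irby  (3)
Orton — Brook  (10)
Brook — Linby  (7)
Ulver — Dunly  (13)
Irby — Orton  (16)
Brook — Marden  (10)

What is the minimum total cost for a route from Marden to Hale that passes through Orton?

Shortest Marden→Orton: Marden–Brook–Orton = 20
Shortest Orton→Hale: Orton–Irby–Dunly–Hale = 28
Total via Orton: 20 + 28 = $48.

$48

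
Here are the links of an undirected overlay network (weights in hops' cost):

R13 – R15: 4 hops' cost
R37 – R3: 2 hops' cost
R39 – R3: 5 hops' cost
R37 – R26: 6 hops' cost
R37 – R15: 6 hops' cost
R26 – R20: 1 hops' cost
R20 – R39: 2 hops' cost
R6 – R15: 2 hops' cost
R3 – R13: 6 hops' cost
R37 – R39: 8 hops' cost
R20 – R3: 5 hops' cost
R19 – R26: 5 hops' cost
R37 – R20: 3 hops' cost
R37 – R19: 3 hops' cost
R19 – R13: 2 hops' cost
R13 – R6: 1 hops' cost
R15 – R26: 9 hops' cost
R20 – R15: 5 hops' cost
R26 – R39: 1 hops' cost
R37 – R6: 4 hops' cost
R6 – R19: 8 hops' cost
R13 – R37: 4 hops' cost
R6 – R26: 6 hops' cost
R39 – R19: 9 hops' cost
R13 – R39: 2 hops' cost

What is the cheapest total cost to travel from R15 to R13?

3 hops' cost

Running Dijkstra from R15:
R15: 0
R6: 2  (via R15)
R13: 3  (via R6)
Shortest route: R15 → R6 → R13 = 3 hops' cost.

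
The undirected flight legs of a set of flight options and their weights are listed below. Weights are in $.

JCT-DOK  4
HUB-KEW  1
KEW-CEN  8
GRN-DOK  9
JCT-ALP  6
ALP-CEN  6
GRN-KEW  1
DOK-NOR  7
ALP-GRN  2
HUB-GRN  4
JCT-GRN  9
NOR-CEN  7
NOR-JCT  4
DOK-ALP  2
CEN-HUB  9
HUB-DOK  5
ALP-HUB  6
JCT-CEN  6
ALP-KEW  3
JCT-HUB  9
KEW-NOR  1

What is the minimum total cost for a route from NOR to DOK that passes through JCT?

Shortest NOR→JCT: NOR → JCT = 4
Best JCT to DOK: JCT → DOK costing 4
Total via JCT: 4 + 4 = $8.

$8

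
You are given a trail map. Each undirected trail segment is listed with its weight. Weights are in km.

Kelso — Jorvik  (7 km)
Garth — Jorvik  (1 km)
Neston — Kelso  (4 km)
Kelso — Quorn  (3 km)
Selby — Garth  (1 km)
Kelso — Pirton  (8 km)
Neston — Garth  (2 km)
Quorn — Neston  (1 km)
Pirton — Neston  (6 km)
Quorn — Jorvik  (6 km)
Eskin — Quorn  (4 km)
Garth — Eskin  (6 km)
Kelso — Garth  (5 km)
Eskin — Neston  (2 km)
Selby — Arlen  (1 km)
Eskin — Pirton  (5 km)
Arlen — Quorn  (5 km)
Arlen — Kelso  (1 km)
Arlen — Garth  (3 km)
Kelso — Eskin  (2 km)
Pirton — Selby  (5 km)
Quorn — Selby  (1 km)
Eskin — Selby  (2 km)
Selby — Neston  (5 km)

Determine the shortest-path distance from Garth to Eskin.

3 km

Candidate routes:
Garth → Neston → Eskin: 2+2 = 4
Garth → Selby → Eskin: 1+2 = 3
Cheapest is Garth → Selby → Eskin at 3 km.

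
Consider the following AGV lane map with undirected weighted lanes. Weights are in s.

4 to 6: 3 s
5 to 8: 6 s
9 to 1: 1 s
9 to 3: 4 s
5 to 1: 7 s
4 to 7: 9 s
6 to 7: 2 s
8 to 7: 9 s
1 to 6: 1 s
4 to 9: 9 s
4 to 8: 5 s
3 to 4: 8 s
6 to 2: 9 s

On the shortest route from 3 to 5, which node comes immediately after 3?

9

Candidate routes:
3 → 4 → 8 → 5: 8+5+6 = 19
3 → 9 → 1 → 5: 4+1+7 = 12
The minimum is 12 s via 3 → 9 → 1 → 5.
So from 3 the first move is to 9.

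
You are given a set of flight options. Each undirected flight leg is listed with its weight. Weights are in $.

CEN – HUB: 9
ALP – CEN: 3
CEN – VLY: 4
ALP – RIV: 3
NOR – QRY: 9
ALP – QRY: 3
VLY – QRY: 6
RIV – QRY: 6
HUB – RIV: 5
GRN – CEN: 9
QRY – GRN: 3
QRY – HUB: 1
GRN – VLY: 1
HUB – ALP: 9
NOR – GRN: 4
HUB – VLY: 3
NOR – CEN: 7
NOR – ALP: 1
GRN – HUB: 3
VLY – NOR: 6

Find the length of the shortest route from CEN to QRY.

Enumerating some paths:
CEN - VLY - GRN - HUB - QRY: 4+1+3+1 = 9
CEN - ALP - QRY: 3+3 = 6
CEN - VLY - GRN - QRY: 4+1+3 = 8
CEN - VLY - HUB - QRY: 4+3+1 = 8
Cheapest is CEN - ALP - QRY at $6.

$6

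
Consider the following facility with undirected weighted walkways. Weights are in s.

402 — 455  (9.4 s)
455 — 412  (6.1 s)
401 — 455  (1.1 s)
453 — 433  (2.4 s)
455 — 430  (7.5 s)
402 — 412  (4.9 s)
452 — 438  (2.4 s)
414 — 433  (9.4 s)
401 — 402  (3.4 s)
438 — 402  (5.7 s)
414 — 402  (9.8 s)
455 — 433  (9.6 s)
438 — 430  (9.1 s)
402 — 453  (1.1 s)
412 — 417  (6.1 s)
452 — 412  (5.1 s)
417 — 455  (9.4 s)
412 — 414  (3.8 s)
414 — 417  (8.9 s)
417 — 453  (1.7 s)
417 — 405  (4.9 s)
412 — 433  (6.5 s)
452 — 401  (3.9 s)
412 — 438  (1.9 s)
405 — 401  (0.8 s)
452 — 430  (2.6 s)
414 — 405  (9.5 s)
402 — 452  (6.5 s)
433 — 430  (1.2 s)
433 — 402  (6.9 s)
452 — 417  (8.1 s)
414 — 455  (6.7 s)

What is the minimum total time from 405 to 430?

7.3 s

Running Dijkstra from 405:
405: 0
401: 0.8  (via 405)
455: 1.9  (via 401)
402: 4.2  (via 401)
452: 4.7  (via 401)
417: 4.9  (via 405)
453: 5.3  (via 402)
438: 7.1  (via 452)
430: 7.3  (via 452)
Shortest route: 405 → 401 → 452 → 430 = 7.3 s.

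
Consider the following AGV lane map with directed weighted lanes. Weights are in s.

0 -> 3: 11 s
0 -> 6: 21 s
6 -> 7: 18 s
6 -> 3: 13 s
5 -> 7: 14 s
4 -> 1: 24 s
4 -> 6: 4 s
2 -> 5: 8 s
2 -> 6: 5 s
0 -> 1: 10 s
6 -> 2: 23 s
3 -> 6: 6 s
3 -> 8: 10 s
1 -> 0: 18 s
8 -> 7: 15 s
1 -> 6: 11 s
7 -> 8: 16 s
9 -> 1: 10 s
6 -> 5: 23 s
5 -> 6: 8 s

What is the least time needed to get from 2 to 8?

28 s

Compare a few routes:
2 - 6 - 7 - 8: 5+18+16 = 39
2 - 5 - 6 - 3 - 8: 8+8+13+10 = 39
2 - 6 - 3 - 8: 5+13+10 = 28
2 - 5 - 7 - 8: 8+14+16 = 38
The minimum is 28 s via 2 - 6 - 3 - 8.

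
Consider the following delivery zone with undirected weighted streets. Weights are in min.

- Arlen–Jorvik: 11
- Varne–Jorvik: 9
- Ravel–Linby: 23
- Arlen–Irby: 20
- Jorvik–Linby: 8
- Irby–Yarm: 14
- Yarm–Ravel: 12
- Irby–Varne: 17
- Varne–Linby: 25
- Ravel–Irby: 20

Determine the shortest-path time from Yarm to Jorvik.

Running Dijkstra from Yarm:
Yarm: 0
Ravel: 12  (via Yarm)
Irby: 14  (via Yarm)
Varne: 31  (via Irby)
Arlen: 34  (via Irby)
Linby: 35  (via Ravel)
Jorvik: 40  (via Varne)
Shortest route: Yarm–Irby–Varne–Jorvik = 40 min.

40 min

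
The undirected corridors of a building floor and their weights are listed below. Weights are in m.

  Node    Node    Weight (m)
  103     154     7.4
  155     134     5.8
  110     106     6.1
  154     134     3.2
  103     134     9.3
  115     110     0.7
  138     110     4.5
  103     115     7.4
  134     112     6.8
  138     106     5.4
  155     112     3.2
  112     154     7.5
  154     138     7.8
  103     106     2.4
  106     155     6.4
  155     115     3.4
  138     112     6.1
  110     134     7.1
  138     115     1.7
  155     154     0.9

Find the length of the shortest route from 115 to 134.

7.5 m

Enumerating some paths:
115 → 110 → 134: 0.7+7.1 = 7.8
115 → 155 → 154 → 134: 3.4+0.9+3.2 = 7.5
The minimum is 7.5 m via 115 → 155 → 154 → 134.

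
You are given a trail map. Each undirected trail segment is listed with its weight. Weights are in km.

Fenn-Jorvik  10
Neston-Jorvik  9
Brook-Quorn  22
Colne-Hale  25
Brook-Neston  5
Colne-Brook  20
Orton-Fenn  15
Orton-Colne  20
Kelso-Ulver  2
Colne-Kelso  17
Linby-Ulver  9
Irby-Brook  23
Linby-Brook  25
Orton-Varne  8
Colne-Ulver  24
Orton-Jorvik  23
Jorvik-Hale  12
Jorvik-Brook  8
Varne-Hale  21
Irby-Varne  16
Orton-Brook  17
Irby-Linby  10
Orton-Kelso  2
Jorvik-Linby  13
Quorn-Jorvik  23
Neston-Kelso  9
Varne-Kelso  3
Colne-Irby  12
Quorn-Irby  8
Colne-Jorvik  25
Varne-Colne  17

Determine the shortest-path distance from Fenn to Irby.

33 km

Candidate routes:
Fenn → Orton → Varne → Irby: 15+8+16 = 39
Fenn → Orton → Kelso → Ulver → Linby → Irby: 15+2+2+9+10 = 38
Fenn → Orton → Kelso → Varne → Irby: 15+2+3+16 = 36
Fenn → Jorvik → Linby → Irby: 10+13+10 = 33
Cheapest is Fenn → Jorvik → Linby → Irby at 33 km.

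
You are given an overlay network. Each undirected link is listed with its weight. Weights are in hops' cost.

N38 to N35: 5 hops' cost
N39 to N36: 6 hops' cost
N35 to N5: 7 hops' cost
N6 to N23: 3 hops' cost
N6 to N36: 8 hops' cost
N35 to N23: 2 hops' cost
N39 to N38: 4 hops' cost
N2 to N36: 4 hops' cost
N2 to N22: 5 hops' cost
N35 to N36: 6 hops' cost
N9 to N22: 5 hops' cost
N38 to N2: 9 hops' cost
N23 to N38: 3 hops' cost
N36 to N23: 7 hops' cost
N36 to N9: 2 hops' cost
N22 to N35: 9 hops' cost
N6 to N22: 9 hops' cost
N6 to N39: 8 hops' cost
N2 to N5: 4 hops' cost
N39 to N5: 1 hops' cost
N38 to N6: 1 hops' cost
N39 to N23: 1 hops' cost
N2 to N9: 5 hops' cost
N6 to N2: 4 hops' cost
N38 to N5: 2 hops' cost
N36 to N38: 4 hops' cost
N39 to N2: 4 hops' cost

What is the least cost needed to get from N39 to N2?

4 hops' cost

Shortest distances from N39:
N39: 0
N23: 1  (via N39)
N5: 1  (via N39)
N38: 3  (via N5)
N35: 3  (via N23)
N6: 4  (via N23)
N2: 4  (via N39)
Shortest route: N39–N2 = 4 hops' cost.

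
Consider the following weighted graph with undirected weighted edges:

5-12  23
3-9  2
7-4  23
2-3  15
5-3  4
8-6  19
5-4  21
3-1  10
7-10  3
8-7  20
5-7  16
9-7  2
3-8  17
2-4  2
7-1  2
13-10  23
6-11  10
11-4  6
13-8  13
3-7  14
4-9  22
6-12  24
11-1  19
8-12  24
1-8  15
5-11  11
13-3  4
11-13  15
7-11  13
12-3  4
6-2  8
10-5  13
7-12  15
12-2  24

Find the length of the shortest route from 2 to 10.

22

Running Dijkstra from 2:
2: 0
4: 2  (via 2)
6: 8  (via 2)
11: 8  (via 4)
3: 15  (via 2)
9: 17  (via 3)
5: 19  (via 11)
7: 19  (via 9)
12: 19  (via 3)
13: 19  (via 3)
1: 21  (via 7)
10: 22  (via 7)
Shortest route: 2–3–9–7–10 = 22.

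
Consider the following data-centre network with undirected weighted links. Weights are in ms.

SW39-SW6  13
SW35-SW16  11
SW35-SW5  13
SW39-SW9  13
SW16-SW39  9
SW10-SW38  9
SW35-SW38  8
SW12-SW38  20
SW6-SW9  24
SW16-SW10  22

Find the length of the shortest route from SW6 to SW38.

41 ms

Shortest distances from SW6:
SW6: 0
SW39: 13  (via SW6)
SW16: 22  (via SW39)
SW9: 24  (via SW6)
SW35: 33  (via SW16)
SW38: 41  (via SW35)
Shortest route: SW6–SW39–SW16–SW35–SW38 = 41 ms.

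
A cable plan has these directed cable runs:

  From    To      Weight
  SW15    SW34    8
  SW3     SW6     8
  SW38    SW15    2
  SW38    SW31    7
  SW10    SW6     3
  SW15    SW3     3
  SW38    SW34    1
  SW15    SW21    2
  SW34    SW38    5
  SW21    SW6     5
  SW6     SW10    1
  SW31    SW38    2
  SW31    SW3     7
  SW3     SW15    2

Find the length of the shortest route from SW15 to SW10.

Running Dijkstra from SW15:
SW15: 0
SW21: 2  (via SW15)
SW3: 3  (via SW15)
SW6: 7  (via SW21)
SW10: 8  (via SW6)
Shortest route: SW15 → SW21 → SW6 → SW10 = 8.

8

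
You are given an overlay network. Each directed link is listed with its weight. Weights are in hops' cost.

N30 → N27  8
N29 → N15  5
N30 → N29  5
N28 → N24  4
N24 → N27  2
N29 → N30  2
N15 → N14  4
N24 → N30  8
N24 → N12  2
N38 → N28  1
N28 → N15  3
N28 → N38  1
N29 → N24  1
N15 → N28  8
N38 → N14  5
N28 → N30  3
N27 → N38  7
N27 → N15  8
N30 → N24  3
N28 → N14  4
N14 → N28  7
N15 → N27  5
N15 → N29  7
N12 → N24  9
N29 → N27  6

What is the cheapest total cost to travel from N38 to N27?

Running Dijkstra from N38:
N38: 0
N28: 1  (via N38)
N30: 4  (via N28)
N15: 4  (via N28)
N14: 5  (via N38)
N24: 5  (via N28)
N27: 7  (via N24)
Shortest route: N38–N28–N24–N27 = 7 hops' cost.

7 hops' cost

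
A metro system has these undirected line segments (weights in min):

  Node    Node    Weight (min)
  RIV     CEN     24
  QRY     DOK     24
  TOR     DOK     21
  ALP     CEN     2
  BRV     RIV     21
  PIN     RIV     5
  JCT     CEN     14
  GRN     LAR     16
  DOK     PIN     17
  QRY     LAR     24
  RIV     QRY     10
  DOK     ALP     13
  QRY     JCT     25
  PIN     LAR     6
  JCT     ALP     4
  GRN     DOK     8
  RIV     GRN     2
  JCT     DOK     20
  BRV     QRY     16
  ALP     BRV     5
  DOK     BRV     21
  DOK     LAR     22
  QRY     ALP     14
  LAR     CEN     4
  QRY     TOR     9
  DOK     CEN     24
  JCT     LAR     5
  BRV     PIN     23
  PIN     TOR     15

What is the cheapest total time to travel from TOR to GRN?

21 min

Candidate routes:
TOR–PIN–RIV–GRN: 15+5+2 = 22
TOR–QRY–RIV–GRN: 9+10+2 = 21
TOR–DOK–GRN: 21+8 = 29
Cheapest is TOR–QRY–RIV–GRN at 21 min.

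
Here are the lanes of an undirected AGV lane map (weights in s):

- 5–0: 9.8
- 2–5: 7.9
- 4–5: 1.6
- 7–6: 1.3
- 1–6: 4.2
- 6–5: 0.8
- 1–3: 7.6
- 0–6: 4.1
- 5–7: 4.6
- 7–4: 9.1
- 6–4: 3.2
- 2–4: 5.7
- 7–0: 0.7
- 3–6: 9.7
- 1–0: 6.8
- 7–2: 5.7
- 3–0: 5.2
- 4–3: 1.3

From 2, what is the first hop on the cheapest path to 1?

7

Compare a few routes:
2 - 4 - 5 - 6 - 1: 5.7+1.6+0.8+4.2 = 12.3
2 - 7 - 6 - 1: 5.7+1.3+4.2 = 11.2
2 - 5 - 6 - 1: 7.9+0.8+4.2 = 12.9
2 - 4 - 6 - 1: 5.7+3.2+4.2 = 13.1
The minimum is 11.2 s via 2 - 7 - 6 - 1.
So from 2 the first move is to 7.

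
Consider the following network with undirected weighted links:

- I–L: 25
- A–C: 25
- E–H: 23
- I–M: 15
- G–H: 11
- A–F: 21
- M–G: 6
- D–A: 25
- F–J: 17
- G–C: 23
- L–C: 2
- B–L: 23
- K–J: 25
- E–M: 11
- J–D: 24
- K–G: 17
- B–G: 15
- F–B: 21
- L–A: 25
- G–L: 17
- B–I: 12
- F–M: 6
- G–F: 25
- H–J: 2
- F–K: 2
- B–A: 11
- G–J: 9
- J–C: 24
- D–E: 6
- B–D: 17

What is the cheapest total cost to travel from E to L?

Running Dijkstra from E:
E: 0
D: 6  (via E)
M: 11  (via E)
F: 17  (via M)
G: 17  (via M)
K: 19  (via F)
B: 23  (via D)
H: 23  (via E)
J: 25  (via H)
I: 26  (via M)
A: 31  (via D)
L: 34  (via G)
Shortest route: E → M → G → L = 34.

34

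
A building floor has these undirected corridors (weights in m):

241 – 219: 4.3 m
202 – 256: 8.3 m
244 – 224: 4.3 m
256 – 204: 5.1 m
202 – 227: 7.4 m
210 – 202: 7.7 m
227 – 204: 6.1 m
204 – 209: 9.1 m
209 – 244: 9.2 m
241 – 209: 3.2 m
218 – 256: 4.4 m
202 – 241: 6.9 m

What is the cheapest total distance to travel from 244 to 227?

24.4 m

Settle nodes by increasing distance from 244:
244: 0
224: 4.3  (via 244)
209: 9.2  (via 244)
241: 12.4  (via 209)
219: 16.7  (via 241)
204: 18.3  (via 209)
202: 19.3  (via 241)
256: 23.4  (via 204)
227: 24.4  (via 204)
Shortest route: 244 → 209 → 204 → 227 = 24.4 m.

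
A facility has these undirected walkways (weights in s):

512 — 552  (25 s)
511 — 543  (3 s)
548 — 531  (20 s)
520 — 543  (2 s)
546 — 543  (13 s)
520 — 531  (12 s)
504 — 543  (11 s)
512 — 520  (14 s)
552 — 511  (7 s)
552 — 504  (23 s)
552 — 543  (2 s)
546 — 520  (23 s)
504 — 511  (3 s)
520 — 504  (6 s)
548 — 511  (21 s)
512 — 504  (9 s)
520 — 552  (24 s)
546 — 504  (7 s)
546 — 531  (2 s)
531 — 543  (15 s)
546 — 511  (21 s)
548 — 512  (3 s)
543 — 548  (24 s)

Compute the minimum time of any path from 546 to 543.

Compare a few routes:
546 → 543: 13 = 13
546 → 504 → 520 → 543: 7+6+2 = 15
546 → 531 → 520 → 543: 2+12+2 = 16
Cheapest is 546 → 543 at 13 s.

13 s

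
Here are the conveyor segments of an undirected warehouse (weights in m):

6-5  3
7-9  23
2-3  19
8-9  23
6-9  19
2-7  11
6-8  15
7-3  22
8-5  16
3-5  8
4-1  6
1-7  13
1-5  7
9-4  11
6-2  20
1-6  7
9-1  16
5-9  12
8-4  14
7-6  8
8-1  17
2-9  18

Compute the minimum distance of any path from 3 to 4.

Settle nodes by increasing distance from 3:
3: 0
5: 8  (via 3)
6: 11  (via 5)
1: 15  (via 5)
2: 19  (via 3)
7: 19  (via 6)
9: 20  (via 5)
4: 21  (via 1)
Shortest route: 3–5–1–4 = 21 m.

21 m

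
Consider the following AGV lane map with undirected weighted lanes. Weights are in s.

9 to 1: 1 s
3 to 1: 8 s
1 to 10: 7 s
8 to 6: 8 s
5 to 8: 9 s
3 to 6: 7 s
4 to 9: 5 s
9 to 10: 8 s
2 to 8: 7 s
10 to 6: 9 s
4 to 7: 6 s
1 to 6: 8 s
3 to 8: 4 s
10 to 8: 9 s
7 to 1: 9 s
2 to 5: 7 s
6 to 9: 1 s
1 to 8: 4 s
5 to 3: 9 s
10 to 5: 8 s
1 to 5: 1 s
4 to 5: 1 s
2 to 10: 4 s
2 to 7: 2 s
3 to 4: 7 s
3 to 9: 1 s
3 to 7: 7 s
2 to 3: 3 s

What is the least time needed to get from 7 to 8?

9 s

Shortest distances from 7:
7: 0
2: 2  (via 7)
3: 5  (via 2)
4: 6  (via 7)
9: 6  (via 3)
10: 6  (via 2)
1: 7  (via 9)
5: 7  (via 4)
6: 7  (via 9)
8: 9  (via 2)
Shortest route: 7 → 2 → 8 = 9 s.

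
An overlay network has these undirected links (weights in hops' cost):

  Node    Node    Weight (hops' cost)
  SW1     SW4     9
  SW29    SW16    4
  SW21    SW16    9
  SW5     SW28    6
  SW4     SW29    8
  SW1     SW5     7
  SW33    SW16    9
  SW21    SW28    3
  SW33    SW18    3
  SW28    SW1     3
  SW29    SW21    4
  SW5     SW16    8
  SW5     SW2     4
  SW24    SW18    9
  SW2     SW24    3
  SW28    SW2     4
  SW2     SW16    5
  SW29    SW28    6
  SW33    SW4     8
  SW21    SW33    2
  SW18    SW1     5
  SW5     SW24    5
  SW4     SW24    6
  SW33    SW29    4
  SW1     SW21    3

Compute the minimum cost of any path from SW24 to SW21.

10 hops' cost

Shortest distances from SW24:
SW24: 0
SW2: 3  (via SW24)
SW5: 5  (via SW24)
SW4: 6  (via SW24)
SW28: 7  (via SW2)
SW16: 8  (via SW2)
SW18: 9  (via SW24)
SW1: 10  (via SW28)
SW21: 10  (via SW28)
Shortest route: SW24 → SW2 → SW28 → SW21 = 10 hops' cost.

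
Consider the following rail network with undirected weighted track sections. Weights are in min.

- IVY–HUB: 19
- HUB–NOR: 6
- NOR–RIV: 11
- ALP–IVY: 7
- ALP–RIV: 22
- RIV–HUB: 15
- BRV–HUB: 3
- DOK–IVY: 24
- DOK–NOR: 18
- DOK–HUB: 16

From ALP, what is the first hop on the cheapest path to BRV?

Enumerating some paths:
ALP–RIV–NOR–HUB–BRV: 22+11+6+3 = 42
ALP–RIV–HUB–BRV: 22+15+3 = 40
ALP–IVY–HUB–BRV: 7+19+3 = 29
Cheapest is ALP–IVY–HUB–BRV at 29 min.
So from ALP the first move is to IVY.

IVY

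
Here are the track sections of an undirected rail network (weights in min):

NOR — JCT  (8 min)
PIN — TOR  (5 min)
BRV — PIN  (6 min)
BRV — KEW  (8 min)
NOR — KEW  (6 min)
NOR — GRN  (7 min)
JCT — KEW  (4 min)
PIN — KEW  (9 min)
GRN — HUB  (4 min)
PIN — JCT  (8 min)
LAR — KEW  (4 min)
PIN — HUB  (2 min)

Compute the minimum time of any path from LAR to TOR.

18 min

Enumerating some paths:
LAR - KEW - JCT - PIN - TOR: 4+4+8+5 = 21
LAR - KEW - PIN - TOR: 4+9+5 = 18
LAR - KEW - BRV - PIN - TOR: 4+8+6+5 = 23
The minimum is 18 min via LAR - KEW - PIN - TOR.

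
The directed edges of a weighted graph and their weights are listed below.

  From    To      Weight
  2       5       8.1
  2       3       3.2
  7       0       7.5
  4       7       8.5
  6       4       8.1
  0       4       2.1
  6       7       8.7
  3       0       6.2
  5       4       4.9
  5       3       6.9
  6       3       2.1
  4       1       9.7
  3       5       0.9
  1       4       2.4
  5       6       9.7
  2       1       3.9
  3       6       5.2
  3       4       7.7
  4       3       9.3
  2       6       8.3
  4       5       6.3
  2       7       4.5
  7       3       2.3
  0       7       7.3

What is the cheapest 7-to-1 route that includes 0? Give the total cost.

19.3

Best 7 to 0: 7–0 costing 7.5
Shortest 0→1: 0–4–1 = 11.8
Total via 0: 7.5 + 11.8 = 19.3.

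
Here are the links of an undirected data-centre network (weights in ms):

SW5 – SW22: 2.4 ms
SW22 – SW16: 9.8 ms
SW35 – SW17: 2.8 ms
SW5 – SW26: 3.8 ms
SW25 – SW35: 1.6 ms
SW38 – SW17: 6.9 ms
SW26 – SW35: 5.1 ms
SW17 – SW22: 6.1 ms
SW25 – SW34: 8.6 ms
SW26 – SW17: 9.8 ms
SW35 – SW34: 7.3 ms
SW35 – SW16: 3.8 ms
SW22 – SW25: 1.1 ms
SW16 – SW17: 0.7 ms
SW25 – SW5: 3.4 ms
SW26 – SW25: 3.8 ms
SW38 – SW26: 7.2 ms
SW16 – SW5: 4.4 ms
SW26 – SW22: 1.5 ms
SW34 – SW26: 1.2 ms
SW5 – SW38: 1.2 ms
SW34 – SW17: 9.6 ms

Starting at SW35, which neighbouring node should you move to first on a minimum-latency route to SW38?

Compare a few routes:
SW35 - SW25 - SW5 - SW38: 1.6+3.4+1.2 = 6.2
SW35 - SW25 - SW22 - SW5 - SW38: 1.6+1.1+2.4+1.2 = 6.3
The minimum is 6.2 ms via SW35 - SW25 - SW5 - SW38.
So from SW35 the first move is to SW25.

SW25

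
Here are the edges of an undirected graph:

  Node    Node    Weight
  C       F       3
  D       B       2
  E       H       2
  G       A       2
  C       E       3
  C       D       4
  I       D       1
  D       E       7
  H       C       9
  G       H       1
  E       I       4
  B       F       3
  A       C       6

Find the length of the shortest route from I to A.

Settle nodes by increasing distance from I:
I: 0
D: 1  (via I)
B: 3  (via D)
E: 4  (via I)
C: 5  (via D)
F: 6  (via B)
H: 6  (via E)
G: 7  (via H)
A: 9  (via G)
Shortest route: I–E–H–G–A = 9.

9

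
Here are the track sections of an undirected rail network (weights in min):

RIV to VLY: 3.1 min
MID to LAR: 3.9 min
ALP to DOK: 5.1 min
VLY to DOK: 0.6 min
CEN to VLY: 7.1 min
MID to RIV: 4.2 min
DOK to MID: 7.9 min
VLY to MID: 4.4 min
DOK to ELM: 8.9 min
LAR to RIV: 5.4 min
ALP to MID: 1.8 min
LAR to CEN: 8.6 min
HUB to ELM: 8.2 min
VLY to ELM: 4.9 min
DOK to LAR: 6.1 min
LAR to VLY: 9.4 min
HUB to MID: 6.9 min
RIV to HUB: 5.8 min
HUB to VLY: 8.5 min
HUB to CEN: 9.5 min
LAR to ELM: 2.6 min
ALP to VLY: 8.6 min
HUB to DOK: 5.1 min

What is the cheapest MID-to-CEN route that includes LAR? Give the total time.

12.5 min

Best MID to LAR: MID → LAR costing 3.9
Shortest LAR→CEN: LAR → CEN = 8.6
Total via LAR: 3.9 + 8.6 = 12.5 min.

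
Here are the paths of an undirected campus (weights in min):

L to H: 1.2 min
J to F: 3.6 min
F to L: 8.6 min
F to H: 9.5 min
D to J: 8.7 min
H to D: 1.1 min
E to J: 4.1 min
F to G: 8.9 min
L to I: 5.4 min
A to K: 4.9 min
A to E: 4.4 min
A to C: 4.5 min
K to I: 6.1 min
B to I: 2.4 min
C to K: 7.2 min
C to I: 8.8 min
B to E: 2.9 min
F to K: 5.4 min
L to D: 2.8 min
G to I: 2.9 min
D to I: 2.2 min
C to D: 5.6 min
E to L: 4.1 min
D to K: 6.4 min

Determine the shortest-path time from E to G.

8.2 min

Compare a few routes:
E - L - H - D - I - G: 4.1+1.2+1.1+2.2+2.9 = 11.5
E - B - I - G: 2.9+2.4+2.9 = 8.2
E - L - D - I - G: 4.1+2.8+2.2+2.9 = 12
Cheapest is E - B - I - G at 8.2 min.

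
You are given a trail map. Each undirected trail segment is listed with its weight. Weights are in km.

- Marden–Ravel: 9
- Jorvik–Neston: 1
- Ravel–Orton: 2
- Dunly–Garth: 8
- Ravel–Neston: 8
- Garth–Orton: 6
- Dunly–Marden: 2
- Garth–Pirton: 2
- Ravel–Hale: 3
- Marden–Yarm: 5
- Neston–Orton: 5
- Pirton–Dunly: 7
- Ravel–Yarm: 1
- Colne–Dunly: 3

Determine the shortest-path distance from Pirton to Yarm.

Compare a few routes:
Pirton - Garth - Orton - Ravel - Yarm: 2+6+2+1 = 11
Pirton - Dunly - Marden - Ravel - Yarm: 7+2+9+1 = 19
Pirton - Garth - Dunly - Marden - Yarm: 2+8+2+5 = 17
Pirton - Dunly - Marden - Yarm: 7+2+5 = 14
Cheapest is Pirton - Garth - Orton - Ravel - Yarm at 11 km.

11 km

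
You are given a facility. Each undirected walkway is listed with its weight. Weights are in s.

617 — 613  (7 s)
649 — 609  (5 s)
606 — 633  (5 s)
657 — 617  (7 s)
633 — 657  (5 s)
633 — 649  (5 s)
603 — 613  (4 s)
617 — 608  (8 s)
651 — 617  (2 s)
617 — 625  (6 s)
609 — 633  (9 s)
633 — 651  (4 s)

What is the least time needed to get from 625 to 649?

17 s

Running Dijkstra from 625:
625: 0
617: 6  (via 625)
651: 8  (via 617)
633: 12  (via 651)
613: 13  (via 617)
657: 13  (via 617)
608: 14  (via 617)
606: 17  (via 633)
603: 17  (via 613)
649: 17  (via 633)
Shortest route: 625–617–651–633–649 = 17 s.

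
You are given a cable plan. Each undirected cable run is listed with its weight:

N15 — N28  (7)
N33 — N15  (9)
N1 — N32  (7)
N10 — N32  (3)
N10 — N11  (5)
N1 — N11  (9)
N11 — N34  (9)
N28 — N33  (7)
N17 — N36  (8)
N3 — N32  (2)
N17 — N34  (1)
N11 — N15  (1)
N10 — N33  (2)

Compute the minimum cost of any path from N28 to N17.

18

Shortest distances from N28:
N28: 0
N33: 7  (via N28)
N15: 7  (via N28)
N11: 8  (via N15)
N10: 9  (via N33)
N32: 12  (via N10)
N3: 14  (via N32)
N1: 17  (via N11)
N34: 17  (via N11)
N17: 18  (via N34)
Shortest route: N28 → N15 → N11 → N34 → N17 = 18.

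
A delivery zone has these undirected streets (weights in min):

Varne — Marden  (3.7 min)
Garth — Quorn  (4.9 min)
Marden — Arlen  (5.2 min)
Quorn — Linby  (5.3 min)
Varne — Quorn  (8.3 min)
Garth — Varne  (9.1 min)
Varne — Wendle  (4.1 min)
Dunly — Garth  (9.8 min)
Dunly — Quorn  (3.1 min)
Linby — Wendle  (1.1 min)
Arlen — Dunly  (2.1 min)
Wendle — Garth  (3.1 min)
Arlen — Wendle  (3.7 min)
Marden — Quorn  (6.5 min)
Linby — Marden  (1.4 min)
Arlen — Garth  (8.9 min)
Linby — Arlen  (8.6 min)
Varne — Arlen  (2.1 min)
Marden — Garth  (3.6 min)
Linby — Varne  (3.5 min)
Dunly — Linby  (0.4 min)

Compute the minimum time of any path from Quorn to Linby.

3.5 min

Candidate routes:
Quorn–Linby: 5.3 = 5.3
Quorn–Dunly–Linby: 3.1+0.4 = 3.5
Cheapest is Quorn–Dunly–Linby at 3.5 min.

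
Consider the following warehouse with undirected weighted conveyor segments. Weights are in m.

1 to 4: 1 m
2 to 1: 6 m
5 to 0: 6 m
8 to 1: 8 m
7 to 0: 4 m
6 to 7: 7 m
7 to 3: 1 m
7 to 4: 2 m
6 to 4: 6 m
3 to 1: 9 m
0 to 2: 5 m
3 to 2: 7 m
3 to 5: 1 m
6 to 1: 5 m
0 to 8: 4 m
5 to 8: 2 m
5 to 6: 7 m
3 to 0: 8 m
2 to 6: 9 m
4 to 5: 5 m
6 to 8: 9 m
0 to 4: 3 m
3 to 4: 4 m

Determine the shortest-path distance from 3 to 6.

Settle nodes by increasing distance from 3:
3: 0
5: 1  (via 3)
7: 1  (via 3)
4: 3  (via 7)
8: 3  (via 5)
1: 4  (via 4)
0: 5  (via 7)
2: 7  (via 3)
6: 8  (via 5)
Shortest route: 3–5–6 = 8 m.

8 m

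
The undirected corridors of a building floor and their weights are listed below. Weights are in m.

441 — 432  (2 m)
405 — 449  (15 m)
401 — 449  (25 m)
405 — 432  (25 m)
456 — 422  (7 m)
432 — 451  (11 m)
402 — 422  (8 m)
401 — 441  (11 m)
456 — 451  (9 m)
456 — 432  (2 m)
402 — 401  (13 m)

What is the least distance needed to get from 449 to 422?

46 m

Running Dijkstra from 449:
449: 0
405: 15  (via 449)
401: 25  (via 449)
441: 36  (via 401)
432: 38  (via 441)
402: 38  (via 401)
456: 40  (via 432)
422: 46  (via 402)
Shortest route: 449 → 401 → 402 → 422 = 46 m.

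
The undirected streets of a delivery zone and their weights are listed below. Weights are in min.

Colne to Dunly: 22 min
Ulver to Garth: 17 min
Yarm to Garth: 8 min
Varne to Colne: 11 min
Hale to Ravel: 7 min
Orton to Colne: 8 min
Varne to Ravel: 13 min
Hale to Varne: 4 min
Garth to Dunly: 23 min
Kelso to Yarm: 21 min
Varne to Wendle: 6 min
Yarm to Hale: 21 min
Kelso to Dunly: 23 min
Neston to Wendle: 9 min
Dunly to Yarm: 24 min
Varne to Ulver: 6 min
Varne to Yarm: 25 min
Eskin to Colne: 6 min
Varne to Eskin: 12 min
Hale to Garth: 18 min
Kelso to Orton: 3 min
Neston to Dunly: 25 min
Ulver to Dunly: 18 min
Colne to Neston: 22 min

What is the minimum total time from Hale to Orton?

23 min

Candidate routes:
Hale–Varne–Eskin–Colne–Orton: 4+12+6+8 = 30
Hale–Varne–Colne–Orton: 4+11+8 = 23
Hale–Yarm–Kelso–Orton: 21+21+3 = 45
Hale–Ravel–Varne–Colne–Orton: 7+13+11+8 = 39
The minimum is 23 min via Hale–Varne–Colne–Orton.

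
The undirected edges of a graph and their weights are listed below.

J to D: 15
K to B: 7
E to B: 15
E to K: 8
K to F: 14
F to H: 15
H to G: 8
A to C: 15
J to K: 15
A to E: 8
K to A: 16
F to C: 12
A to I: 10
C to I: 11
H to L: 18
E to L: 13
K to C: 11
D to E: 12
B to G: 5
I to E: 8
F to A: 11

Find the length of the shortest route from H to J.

Settle nodes by increasing distance from H:
H: 0
G: 8  (via H)
B: 13  (via G)
F: 15  (via H)
L: 18  (via H)
K: 20  (via B)
A: 26  (via F)
C: 27  (via F)
E: 28  (via B)
J: 35  (via K)
Shortest route: H–G–B–K–J = 35.

35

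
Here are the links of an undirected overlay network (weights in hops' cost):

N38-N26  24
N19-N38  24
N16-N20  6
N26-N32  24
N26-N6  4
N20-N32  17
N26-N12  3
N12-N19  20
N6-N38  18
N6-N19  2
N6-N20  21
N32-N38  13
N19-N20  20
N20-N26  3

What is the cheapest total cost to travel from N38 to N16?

Candidate routes:
N38 → N19 → N6 → N26 → N20 → N16: 24+2+4+3+6 = 39
N38 → N26 → N20 → N16: 24+3+6 = 33
N38 → N32 → N20 → N16: 13+17+6 = 36
N38 → N6 → N26 → N20 → N16: 18+4+3+6 = 31
The minimum is 31 hops' cost via N38 → N6 → N26 → N20 → N16.

31 hops' cost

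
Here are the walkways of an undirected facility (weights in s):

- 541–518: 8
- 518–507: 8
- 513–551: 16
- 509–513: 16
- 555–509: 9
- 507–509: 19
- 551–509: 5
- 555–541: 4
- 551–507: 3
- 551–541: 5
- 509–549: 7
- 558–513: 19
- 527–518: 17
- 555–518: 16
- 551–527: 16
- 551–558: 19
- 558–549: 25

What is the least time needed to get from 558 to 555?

28 s

Running Dijkstra from 558:
558: 0
551: 19  (via 558)
513: 19  (via 558)
507: 22  (via 551)
541: 24  (via 551)
509: 24  (via 551)
549: 25  (via 558)
555: 28  (via 541)
Shortest route: 558–551–541–555 = 28 s.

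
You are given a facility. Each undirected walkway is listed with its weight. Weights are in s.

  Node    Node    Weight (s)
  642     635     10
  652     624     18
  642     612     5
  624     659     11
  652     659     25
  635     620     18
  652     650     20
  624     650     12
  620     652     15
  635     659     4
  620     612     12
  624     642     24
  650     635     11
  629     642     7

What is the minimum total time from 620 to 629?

24 s

Running Dijkstra from 620:
620: 0
612: 12  (via 620)
652: 15  (via 620)
642: 17  (via 612)
635: 18  (via 620)
659: 22  (via 635)
629: 24  (via 642)
Shortest route: 620 → 612 → 642 → 629 = 24 s.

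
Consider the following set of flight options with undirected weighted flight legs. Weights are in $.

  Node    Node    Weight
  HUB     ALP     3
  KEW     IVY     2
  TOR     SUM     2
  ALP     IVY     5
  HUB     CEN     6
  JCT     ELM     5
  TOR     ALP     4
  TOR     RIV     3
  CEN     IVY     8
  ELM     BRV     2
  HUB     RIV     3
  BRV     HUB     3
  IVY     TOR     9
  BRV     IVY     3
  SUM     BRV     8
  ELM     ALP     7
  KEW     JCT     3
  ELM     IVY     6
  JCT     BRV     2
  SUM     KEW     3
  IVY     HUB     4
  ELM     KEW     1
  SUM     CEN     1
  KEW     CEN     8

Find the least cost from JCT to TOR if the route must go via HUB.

Shortest JCT→HUB: JCT → BRV → HUB = 5
Shortest HUB→TOR: HUB → RIV → TOR = 6
Total via HUB: 5 + 6 = $11.

$11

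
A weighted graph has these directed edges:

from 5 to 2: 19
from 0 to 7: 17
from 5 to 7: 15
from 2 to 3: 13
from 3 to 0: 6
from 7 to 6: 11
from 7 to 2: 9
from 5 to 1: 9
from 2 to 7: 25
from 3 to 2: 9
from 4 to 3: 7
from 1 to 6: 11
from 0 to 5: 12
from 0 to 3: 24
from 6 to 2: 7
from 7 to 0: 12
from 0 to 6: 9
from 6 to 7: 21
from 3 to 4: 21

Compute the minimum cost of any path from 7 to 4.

43

Candidate routes:
7 → 2 → 3 → 4: 9+13+21 = 43
7 → 6 → 2 → 3 → 4: 11+7+13+21 = 52
7 → 0 → 3 → 4: 12+24+21 = 57
The minimum is 43 via 7 → 2 → 3 → 4.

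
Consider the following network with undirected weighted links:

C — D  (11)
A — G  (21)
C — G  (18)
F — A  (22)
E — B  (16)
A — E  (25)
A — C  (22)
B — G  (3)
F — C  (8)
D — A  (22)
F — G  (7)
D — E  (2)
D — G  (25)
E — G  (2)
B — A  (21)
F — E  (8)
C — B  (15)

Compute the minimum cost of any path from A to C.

Settle nodes by increasing distance from A:
A: 0
B: 21  (via A)
G: 21  (via A)
C: 22  (via A)
Shortest route: A → C = 22.

22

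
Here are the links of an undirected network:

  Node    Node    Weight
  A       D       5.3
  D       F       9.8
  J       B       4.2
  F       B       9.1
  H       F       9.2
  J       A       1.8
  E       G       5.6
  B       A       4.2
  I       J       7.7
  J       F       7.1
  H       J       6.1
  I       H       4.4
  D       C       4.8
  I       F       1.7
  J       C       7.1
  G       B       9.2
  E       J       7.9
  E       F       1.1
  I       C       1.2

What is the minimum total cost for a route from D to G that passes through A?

18.7

Best D to A: D → A costing 5.3
Best A to G: A → B → G costing 13.4
Total via A: 5.3 + 13.4 = 18.7.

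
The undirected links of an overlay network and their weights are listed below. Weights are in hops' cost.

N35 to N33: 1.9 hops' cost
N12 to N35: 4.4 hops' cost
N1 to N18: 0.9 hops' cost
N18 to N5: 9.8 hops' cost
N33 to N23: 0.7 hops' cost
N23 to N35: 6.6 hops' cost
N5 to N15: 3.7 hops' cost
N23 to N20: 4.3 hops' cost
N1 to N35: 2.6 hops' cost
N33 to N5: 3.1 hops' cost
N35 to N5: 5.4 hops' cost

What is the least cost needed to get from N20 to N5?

8.1 hops' cost

Candidate routes:
N20 → N23 → N35 → N33 → N5: 4.3+6.6+1.9+3.1 = 15.9
N20 → N23 → N33 → N5: 4.3+0.7+3.1 = 8.1
N20 → N23 → N33 → N35 → N5: 4.3+0.7+1.9+5.4 = 12.3
The minimum is 8.1 hops' cost via N20 → N23 → N33 → N5.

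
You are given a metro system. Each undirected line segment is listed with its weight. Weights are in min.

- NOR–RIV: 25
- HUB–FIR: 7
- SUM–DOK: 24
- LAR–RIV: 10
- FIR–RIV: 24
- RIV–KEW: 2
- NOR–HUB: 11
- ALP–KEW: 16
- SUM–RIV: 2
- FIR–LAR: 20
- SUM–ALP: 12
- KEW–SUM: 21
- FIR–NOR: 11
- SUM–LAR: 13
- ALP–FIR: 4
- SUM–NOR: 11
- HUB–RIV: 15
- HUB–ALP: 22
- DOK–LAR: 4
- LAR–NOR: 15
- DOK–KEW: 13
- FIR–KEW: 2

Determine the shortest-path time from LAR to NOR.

Compare a few routes:
LAR–NOR: 15 = 15
LAR–SUM–NOR: 13+11 = 24
LAR–RIV–SUM–NOR: 10+2+11 = 23
Cheapest is LAR–NOR at 15 min.

15 min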